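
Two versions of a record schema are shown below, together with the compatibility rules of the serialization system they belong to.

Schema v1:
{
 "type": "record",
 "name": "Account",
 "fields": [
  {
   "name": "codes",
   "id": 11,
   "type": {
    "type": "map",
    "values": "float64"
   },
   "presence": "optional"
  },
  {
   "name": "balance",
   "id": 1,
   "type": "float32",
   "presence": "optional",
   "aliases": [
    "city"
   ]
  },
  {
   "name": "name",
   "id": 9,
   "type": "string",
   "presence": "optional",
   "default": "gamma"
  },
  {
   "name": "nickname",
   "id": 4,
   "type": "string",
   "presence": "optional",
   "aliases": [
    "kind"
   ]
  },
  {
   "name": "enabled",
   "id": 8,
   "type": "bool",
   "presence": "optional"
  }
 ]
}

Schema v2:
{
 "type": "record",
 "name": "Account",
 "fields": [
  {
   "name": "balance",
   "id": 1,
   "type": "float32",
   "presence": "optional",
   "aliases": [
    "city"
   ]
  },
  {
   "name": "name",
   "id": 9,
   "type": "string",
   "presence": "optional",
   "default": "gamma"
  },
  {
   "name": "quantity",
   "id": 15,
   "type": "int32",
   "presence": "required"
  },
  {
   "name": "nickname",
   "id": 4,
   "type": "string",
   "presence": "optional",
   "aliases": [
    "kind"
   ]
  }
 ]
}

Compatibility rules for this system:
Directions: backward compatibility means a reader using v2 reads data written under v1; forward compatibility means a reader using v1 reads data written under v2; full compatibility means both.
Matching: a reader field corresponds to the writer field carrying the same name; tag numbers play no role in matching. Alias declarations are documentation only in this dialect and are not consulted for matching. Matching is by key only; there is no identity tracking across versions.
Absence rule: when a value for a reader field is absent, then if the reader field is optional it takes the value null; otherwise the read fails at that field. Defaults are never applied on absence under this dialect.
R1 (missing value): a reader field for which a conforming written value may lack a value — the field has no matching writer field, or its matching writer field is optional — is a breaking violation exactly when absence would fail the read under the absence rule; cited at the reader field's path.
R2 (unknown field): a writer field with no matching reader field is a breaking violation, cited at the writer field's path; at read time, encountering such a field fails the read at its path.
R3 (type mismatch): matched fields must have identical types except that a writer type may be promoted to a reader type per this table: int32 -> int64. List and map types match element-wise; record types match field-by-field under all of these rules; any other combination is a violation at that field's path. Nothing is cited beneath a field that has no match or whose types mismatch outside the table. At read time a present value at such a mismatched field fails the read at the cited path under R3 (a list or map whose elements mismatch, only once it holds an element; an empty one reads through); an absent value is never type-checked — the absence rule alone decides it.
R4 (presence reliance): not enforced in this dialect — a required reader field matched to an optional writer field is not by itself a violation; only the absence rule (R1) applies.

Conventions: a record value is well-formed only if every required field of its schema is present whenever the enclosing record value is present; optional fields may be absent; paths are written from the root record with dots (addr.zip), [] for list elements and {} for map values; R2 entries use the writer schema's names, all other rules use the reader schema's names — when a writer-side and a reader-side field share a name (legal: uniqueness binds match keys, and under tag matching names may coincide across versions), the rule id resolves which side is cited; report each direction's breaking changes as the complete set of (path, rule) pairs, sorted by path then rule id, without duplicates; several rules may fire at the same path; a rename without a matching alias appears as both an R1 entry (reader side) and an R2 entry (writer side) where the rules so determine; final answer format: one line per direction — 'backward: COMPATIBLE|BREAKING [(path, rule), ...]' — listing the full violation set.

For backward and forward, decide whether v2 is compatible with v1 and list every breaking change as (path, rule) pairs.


backward: BREAKING [(codes, R2), (enabled, R2), (quantity, R1)]; forward: BREAKING [(quantity, R2)]

the writer's type comes first in each Account pair
backward pass over Account, reader schema v2, writer schema v1:
  balance: paired with writer balance (float32 -> float32; writer optional)
  name: paired with writer name (string -> string; writer optional)
  quantity: no writer match
  nickname: paired with writer nickname (string -> string; writer optional)
  leftover writer field: codes
  leftover writer field: enabled
  rule R2 violated at codes
  rule R2 violated at enabled
  rule R1 violated at quantity
  => backward verdict for Account: BREAKING, 3 violation(s)
forward pass over Account, reader schema v1, writer schema v2:
  codes: no writer match
  balance: paired with writer balance (float32 -> float32; writer optional)
  name: paired with writer name (string -> string; writer optional)
  nickname: paired with writer nickname (string -> string; writer optional)
  enabled: no writer match
  leftover writer field: quantity
  rule R2 violated at quantity
  => forward verdict for Account: BREAKING, 1 violation(s)


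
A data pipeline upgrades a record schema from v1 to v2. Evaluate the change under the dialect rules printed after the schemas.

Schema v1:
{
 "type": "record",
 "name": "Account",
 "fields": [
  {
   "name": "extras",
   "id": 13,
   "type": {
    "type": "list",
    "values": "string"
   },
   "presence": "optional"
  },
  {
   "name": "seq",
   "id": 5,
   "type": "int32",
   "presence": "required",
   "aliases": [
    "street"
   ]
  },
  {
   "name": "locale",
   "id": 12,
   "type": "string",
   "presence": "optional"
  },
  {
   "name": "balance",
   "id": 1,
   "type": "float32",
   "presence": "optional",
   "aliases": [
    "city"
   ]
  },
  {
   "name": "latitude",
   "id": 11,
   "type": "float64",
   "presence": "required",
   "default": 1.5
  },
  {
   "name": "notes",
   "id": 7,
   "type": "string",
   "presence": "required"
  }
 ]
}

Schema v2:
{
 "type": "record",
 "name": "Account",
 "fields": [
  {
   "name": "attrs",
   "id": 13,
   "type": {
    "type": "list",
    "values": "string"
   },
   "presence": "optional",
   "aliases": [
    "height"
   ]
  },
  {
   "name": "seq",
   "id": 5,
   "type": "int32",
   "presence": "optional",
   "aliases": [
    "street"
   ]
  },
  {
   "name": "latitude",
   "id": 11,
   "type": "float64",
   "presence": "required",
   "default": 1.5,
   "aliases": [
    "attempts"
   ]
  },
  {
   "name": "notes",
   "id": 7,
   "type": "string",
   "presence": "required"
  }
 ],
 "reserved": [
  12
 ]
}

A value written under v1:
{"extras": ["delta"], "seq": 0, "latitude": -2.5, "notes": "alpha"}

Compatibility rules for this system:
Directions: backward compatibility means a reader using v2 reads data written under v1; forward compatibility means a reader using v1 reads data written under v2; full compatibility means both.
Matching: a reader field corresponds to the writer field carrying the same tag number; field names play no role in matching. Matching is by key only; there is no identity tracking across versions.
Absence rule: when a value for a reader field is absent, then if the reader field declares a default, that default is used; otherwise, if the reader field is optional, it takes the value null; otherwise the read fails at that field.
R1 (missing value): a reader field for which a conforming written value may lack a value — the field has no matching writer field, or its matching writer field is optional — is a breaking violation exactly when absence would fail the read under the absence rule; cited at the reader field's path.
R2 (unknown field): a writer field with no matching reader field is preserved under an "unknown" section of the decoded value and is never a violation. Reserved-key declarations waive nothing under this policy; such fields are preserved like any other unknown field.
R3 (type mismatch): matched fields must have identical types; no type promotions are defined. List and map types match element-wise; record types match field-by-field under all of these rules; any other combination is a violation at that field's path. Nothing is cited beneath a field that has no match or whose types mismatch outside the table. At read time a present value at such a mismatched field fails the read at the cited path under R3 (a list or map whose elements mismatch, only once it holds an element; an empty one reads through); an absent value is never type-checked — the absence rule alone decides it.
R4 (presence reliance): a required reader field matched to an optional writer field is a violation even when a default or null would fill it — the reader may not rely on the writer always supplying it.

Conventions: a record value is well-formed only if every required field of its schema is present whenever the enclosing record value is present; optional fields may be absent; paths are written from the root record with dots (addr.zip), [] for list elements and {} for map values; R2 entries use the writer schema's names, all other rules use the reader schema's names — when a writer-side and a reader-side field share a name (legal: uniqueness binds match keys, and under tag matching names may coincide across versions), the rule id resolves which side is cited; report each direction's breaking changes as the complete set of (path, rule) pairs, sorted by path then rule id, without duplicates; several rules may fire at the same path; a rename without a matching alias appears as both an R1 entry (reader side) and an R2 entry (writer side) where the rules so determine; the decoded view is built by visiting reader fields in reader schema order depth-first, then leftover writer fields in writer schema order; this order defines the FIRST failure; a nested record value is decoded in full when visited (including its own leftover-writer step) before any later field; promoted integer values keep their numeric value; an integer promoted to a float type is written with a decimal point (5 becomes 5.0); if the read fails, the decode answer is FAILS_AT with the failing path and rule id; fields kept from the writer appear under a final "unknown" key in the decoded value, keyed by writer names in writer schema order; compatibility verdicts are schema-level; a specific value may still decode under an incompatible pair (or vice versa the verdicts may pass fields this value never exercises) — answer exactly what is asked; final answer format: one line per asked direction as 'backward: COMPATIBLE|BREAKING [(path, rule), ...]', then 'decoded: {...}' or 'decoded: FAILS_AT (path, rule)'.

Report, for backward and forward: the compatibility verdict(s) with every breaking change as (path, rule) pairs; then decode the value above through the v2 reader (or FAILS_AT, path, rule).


the writer's type comes first in each Account pair
backward for Account (reader v2, writer v1):
  list<string> -> list<string>, writer optional: attrs aligns to extras
  int32 -> int32, writer required: seq aligns to seq
  float64 -> float64, writer required: latitude aligns to latitude
  string -> string, writer required: notes aligns to notes
  writer field locale has no reader counterpart
  writer field balance has no reader counterpart
  => no violations; backward on Account: COMPATIBLE
forward for Account (reader v1, writer v2):
  list<string> -> list<string>, writer optional: extras aligns to attrs
  int32 -> int32, writer optional: seq aligns to seq
  locale: no writer match
  balance: no writer match
  float64 -> float64, writer required: latitude aligns to latitude
  string -> string, writer required: notes aligns to notes
  violation R1 at seq
  violation R4 at seq
  => forward: BREAKING (2)
decode walk for Account under reader schema v2:
  attrs := ["delta"] (from writer extras)
  seq := 0
  latitude := -2.5
  notes := "alpha"
  => decoded: {"attrs": ["delta"], "seq": 0, "latitude": -2.5, "notes": "alpha"}

backward: COMPATIBLE []; forward: BREAKING [(seq, R1), (seq, R4)]; decoded: {"attrs": ["delta"], "seq": 0, "latitude": -2.5, "notes": "alpha"}


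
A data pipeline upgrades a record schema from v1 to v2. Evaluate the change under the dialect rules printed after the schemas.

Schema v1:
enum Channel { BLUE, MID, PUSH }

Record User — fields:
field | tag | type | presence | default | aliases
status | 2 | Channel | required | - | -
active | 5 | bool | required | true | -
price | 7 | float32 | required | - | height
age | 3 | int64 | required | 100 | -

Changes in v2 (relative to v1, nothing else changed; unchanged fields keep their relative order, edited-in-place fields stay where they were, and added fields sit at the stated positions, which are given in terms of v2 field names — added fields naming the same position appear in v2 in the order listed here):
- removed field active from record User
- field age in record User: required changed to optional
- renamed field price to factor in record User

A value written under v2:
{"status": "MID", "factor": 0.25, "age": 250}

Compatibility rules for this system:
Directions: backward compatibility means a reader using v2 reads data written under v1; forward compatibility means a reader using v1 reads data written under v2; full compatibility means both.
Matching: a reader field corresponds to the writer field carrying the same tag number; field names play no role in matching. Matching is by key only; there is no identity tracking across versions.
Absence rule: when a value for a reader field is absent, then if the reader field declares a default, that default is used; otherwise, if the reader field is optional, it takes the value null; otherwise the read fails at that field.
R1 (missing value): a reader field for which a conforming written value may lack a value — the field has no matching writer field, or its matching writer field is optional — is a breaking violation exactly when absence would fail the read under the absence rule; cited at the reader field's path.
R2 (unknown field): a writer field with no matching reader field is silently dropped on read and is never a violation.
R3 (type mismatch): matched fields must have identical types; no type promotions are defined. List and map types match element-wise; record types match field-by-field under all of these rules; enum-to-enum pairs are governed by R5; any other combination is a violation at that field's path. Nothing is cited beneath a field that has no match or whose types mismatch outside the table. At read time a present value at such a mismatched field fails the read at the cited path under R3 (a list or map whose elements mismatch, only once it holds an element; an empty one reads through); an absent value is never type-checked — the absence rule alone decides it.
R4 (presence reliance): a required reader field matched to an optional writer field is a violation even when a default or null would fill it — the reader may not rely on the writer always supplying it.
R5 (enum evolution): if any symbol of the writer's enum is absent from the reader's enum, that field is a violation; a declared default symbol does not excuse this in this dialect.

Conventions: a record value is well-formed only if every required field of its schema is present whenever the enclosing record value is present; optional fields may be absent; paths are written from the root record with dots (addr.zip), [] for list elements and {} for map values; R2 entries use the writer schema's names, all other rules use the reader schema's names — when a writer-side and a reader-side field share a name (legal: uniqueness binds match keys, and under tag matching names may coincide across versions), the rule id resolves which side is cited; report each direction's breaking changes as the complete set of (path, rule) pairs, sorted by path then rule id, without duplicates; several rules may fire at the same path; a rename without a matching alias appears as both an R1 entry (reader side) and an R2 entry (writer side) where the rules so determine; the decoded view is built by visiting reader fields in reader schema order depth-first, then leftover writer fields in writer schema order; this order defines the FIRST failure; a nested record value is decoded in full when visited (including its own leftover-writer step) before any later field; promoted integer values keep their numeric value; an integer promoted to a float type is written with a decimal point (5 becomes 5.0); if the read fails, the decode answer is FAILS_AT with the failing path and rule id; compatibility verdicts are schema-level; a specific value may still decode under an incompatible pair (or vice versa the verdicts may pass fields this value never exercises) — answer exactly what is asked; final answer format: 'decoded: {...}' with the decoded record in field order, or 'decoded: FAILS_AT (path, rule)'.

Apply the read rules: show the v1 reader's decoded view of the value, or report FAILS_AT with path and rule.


decoded: {"status": "MID", "active": true, "price": 0.25, "age": 250}

arrows below run writer -> reader for User
decode (reader v1):
  status := "MID"
  active := true (absent -> default)
  price := 0.25 (from writer factor)
  age := 250
  => decoded: {"status": "MID", "active": true, "price": 0.25, "age": 250}
diffs on User not affecting the asked answer:
  removed field active from record User -> triggers nothing under the printed rules; the User answer is the same either way
  field age in record User: required changed to optional -> a verdict-level change on User — the shown value reads the same
  renamed field price to factor in record User -> triggers nothing under the printed rules; the User answer is the same either way


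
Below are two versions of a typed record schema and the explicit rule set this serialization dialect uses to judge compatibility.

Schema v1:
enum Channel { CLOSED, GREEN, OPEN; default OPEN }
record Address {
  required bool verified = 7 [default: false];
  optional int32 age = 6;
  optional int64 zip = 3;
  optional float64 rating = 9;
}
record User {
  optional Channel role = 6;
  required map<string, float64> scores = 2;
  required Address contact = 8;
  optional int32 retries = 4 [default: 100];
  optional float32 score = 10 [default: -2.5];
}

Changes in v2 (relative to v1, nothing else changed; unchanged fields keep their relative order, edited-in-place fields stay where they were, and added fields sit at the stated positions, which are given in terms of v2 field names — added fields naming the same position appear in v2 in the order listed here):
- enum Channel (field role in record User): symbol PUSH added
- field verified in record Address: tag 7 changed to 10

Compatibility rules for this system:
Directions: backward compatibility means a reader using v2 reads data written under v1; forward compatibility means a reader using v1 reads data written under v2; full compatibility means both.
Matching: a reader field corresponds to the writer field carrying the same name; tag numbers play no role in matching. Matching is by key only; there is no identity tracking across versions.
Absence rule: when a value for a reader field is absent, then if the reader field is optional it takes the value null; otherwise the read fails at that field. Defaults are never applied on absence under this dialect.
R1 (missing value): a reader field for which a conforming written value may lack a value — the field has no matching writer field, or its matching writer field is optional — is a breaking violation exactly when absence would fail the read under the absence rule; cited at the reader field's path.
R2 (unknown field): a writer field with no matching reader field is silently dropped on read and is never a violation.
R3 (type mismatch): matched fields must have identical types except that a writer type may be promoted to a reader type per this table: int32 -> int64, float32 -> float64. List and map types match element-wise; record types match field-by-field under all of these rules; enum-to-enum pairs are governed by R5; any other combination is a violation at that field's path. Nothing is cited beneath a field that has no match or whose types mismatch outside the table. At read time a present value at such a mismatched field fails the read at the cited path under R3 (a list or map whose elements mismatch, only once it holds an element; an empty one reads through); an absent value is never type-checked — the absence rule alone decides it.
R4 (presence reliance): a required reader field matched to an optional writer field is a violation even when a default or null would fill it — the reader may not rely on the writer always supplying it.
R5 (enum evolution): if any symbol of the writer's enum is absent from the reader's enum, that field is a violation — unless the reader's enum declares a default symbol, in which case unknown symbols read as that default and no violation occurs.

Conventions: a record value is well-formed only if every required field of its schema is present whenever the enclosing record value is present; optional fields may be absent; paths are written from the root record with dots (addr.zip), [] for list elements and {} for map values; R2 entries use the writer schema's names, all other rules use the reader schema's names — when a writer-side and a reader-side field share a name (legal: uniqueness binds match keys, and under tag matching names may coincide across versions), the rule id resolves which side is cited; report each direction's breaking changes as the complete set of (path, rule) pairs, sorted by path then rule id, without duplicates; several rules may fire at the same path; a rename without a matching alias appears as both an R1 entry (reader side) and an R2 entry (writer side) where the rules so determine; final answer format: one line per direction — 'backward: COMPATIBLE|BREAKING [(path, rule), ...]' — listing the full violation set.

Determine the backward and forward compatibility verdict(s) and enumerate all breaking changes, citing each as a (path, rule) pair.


each type pair in User: writer, then reader
checking backward for User: reader v2 against writer v1:
  writer optional, Channel -> Channel: reader role maps from writer role
  writer required, map<string, float64> -> map<string, float64>: reader scores maps from writer scores
  writer required, Address -> Address: reader contact maps from writer contact
  writer optional, int32 -> int32: reader retries maps from writer retries
  writer optional, float32 -> float32: reader score maps from writer score
  writer required, bool -> bool: reader contact.verified maps from writer contact.verified
  writer optional, int32 -> int32: reader contact.age maps from writer contact.age
  writer optional, int64 -> int64: reader contact.zip maps from writer contact.zip
  writer optional, float64 -> float64: reader contact.rating maps from writer contact.rating
  => no violations; backward on User: COMPATIBLE
checking forward for User: reader v1 against writer v2:
  writer optional, Channel -> Channel: reader role maps from writer role
  writer required, map<string, float64> -> map<string, float64>: reader scores maps from writer scores
  writer required, Address -> Address: reader contact maps from writer contact
  writer optional, int32 -> int32: reader retries maps from writer retries
  writer optional, float32 -> float32: reader score maps from writer score
  writer required, bool -> bool: reader contact.verified maps from writer contact.verified
  writer optional, int32 -> int32: reader contact.age maps from writer contact.age
  writer optional, int64 -> int64: reader contact.zip maps from writer contact.zip
  writer optional, float64 -> float64: reader contact.rating maps from writer contact.rating
  => no violations; forward on User: COMPATIBLE

backward: COMPATIBLE []; forward: COMPATIBLE []


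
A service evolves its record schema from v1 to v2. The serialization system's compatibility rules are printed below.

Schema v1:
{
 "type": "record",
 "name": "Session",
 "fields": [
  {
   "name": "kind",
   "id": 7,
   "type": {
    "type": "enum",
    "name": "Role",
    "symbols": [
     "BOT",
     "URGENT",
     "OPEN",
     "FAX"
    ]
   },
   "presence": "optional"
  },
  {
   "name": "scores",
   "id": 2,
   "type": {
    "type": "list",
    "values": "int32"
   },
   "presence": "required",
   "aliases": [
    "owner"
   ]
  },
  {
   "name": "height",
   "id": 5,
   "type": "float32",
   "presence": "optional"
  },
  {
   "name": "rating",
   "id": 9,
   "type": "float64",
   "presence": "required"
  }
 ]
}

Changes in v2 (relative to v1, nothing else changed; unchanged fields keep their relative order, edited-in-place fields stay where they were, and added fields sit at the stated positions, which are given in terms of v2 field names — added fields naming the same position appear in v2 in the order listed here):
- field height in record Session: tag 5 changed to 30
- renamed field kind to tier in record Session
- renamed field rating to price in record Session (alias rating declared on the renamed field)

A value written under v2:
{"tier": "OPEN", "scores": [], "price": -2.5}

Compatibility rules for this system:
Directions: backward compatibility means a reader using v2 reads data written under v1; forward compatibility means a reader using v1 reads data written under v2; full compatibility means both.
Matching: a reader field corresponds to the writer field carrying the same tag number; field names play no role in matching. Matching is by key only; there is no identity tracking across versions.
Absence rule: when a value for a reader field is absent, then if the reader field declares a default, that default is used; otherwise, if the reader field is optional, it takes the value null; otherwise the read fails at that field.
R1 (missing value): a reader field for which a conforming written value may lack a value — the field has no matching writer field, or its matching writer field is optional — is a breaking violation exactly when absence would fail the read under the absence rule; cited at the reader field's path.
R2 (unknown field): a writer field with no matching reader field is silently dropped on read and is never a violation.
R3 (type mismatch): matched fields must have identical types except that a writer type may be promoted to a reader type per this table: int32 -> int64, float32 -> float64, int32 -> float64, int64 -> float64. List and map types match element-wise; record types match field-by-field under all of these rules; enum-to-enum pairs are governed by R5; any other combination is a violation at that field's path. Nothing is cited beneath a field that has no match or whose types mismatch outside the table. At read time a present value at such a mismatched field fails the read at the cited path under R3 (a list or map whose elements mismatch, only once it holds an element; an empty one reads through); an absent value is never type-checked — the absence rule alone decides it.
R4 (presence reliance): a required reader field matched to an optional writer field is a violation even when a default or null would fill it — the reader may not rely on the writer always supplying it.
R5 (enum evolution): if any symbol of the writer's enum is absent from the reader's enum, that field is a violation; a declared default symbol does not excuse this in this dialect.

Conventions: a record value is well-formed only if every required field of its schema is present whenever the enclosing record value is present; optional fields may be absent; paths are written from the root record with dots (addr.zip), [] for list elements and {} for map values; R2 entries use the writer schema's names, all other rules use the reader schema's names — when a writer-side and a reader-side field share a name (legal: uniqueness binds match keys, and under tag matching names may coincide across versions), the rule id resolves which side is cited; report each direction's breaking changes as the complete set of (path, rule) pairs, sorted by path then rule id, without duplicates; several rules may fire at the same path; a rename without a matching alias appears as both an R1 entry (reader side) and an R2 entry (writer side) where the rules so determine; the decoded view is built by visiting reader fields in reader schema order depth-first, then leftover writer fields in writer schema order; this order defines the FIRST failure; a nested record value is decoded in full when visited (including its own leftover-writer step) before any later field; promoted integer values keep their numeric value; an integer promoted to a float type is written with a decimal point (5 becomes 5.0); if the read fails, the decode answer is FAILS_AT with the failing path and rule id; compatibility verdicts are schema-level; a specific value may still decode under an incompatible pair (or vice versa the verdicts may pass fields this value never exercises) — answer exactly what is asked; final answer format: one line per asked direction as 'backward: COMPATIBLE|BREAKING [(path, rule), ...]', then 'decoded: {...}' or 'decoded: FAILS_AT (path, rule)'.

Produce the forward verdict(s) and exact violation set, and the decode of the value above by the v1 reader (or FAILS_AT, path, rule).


arrows below run writer -> reader for Session
forward pass over Session, reader schema v1, writer schema v2:
  writer optional, Role -> Role: reader kind maps from writer tier
  writer required, list<int32> -> list<int32>: reader scores maps from writer scores
  height: no writer-side match
  writer required, float64 -> float64: reader rating maps from writer price
  height (writer side), unknown to reader
  => forward: COMPATIBLE
decode (reader v1):
  kind := "OPEN" (from writer tier)
  scores := []
  height := null (missing; optional => null)
  rating := -2.5 (from writer price)
  => decoded: {"kind": "OPEN", "scores": [], "height": null, "rating": -2.5}
ruling out the remaining Session differences:
  field height in record Session: tag 5 changed to 30 -> no rule fires on it in Session's dialect; the asked verdict holds
  renamed field kind to tier in record Session -> no rule fires on it in Session's dialect; the asked verdict holds
  renamed field rating to price in record Session (alias rating declared on the renamed field) -> no rule fires on it in Session's dialect; the asked verdict holds

forward: COMPATIBLE []; decoded: {"kind": "OPEN", "scores": [], "height": null, "rating": -2.5}


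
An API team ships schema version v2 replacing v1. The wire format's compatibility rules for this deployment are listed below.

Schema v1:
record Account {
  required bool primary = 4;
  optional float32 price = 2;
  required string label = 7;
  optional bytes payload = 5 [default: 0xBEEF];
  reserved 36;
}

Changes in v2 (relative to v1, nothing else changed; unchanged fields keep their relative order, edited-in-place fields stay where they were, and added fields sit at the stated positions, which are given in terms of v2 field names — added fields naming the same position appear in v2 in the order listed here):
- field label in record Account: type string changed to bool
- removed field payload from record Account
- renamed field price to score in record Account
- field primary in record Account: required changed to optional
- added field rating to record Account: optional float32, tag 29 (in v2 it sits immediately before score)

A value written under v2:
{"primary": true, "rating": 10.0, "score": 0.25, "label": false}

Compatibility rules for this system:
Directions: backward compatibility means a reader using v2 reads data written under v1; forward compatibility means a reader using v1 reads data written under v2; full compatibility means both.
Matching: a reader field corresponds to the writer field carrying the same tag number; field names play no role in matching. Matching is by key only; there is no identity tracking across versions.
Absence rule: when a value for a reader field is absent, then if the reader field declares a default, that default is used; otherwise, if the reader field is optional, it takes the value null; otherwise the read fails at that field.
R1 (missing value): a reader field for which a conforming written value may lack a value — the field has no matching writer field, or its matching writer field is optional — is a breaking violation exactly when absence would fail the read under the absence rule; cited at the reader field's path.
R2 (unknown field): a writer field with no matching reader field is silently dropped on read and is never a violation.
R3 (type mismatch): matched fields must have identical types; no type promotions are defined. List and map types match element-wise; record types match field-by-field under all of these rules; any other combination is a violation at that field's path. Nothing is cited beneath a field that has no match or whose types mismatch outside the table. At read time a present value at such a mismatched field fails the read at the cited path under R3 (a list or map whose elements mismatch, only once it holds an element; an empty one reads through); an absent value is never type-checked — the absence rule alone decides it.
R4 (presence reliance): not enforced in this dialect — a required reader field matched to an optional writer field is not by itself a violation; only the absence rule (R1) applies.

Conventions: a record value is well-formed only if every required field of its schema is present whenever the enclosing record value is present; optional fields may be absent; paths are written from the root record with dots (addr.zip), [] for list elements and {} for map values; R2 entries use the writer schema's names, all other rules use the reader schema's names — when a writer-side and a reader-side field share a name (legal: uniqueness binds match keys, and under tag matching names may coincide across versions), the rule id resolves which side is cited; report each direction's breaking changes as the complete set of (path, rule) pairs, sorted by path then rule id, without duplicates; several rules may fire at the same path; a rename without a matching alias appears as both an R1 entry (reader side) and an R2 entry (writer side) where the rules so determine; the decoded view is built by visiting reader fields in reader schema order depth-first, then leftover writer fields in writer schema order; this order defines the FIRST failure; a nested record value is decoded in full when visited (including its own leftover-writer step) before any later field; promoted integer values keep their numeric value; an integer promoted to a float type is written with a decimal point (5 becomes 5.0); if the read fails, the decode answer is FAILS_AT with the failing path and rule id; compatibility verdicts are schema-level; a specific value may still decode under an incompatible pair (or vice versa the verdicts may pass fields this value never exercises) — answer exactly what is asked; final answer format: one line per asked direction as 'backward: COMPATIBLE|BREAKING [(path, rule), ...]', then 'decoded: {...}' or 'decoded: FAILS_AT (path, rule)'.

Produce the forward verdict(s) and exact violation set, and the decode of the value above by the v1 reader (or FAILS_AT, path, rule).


the writer's type comes first in each Account pair
forward analysis of Account with v1 as reader and v2 as writer:
  primary: paired with writer primary (bool -> bool; writer optional)
  price: paired with writer score (float32 -> float32; writer optional)
  label: paired with writer label (bool -> string; writer required)
  payload has no writer counterpart
  writer rating: unknown to reader
  rule R3 violated at label
  rule R1 violated at primary
  => forward: BREAKING (2)
decode walk for Account under reader schema v1:
  primary := true
  price := 0.25 (from writer score)
  read fails at label under R3
  => FAILS_AT (label, R3)
ruling out the remaining Account differences:
  removed field payload from record Account -> fires no rule on Account, leaving the asked answer as it is
  renamed field price to score in record Account -> fires no rule on Account, leaving the asked answer as it is
  added field rating to record Account: optional float32, tag 29 (in v2 it sits immediately before score) -> fires no rule on Account, leaving the asked answer as it is

forward: BREAKING [(label, R3), (primary, R1)]; decoded: FAILS_AT (label, R3)


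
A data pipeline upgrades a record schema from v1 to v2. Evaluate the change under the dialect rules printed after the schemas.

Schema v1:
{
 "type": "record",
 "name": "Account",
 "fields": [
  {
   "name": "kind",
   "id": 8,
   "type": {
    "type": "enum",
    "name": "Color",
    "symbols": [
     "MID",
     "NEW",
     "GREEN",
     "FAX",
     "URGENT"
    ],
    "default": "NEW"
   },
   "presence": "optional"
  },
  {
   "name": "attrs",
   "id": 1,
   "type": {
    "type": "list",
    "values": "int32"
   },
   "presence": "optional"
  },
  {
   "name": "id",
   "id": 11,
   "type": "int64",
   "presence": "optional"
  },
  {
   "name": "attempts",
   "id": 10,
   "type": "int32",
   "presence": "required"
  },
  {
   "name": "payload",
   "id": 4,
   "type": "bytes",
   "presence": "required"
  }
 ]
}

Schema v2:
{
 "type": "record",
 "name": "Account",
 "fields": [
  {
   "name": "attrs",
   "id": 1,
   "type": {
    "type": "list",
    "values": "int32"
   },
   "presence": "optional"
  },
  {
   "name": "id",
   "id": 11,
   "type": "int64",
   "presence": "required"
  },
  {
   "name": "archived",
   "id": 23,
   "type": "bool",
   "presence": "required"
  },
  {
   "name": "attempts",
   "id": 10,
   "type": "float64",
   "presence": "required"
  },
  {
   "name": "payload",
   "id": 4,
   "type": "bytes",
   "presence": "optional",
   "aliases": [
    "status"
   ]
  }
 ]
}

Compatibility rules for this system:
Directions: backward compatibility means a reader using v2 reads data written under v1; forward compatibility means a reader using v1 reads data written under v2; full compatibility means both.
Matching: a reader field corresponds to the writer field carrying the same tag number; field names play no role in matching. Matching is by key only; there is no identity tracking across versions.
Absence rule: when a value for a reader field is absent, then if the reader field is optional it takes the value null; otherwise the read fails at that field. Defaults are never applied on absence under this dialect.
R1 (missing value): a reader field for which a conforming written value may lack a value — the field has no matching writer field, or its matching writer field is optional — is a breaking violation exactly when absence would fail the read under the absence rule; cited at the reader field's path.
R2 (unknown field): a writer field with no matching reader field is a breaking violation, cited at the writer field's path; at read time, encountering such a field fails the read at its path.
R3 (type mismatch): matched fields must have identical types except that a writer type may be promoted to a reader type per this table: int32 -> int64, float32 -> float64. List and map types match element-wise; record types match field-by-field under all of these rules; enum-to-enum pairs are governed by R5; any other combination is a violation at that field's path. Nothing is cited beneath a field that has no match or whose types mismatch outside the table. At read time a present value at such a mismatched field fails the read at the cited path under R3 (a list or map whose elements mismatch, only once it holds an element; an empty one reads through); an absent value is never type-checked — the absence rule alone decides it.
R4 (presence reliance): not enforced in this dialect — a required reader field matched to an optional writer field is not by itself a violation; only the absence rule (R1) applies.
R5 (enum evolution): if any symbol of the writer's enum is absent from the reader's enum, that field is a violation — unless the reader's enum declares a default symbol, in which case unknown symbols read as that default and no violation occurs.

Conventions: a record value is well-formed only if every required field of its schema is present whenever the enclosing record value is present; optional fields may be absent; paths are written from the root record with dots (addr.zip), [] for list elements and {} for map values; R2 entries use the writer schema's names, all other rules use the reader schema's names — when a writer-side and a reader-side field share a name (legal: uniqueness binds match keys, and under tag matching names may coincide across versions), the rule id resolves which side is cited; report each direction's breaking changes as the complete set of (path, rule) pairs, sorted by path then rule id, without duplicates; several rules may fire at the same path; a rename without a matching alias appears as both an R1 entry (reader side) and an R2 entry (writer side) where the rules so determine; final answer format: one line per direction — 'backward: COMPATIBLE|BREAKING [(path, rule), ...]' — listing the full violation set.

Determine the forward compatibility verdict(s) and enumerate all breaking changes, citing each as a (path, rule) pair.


forward: BREAKING [(archived, R2), (attempts, R3), (payload, R1)]

arrows below run writer -> reader for Account
forward for Account (reader v1, writer v2):
  kind has no writer counterpart
  attrs <- attrs (list<int32> -> list<int32>, writer optional)
  id <- id (int64 -> int64, writer required)
  attempts <- attempts (float64 -> int32, writer required)
  payload <- payload (bytes -> bytes, writer optional)
  writer archived: unknown to reader
  R2 fires at archived
  R3 fires at attempts
  R1 fires at payload
  => forward verdict for Account: BREAKING, 3 violation(s)
checking off the Account differences that do not matter here:
  removed field kind from record Account -> affects backward compatibility only, which is not asked
  field id in record Account: optional changed to required -> affects backward compatibility only, which is not asked
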